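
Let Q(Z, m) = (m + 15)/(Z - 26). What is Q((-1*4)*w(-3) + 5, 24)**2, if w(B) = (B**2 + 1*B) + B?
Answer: 169/121 ≈ 1.3967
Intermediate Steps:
w(B) = B**2 + 2*B (w(B) = (B**2 + B) + B = (B + B**2) + B = B**2 + 2*B)
Q(Z, m) = (15 + m)/(-26 + Z)
Q((-1*4)*w(-3) + 5, 24)**2 = ((15 + 24)/(-26 + ((-1*4)*(-3*(2 - 3)) + 5)))**2 = (39/(-26 + (-(-12)*(-1) + 5)))**2 = (39/(-26 + (-4*3 + 5)))**2 = (39/(-26 + (-12 + 5)))**2 = (39/(-26 - 7))**2 = (39/(-33))**2 = (-1/33*39)**2 = (-13/11)**2 = 169/121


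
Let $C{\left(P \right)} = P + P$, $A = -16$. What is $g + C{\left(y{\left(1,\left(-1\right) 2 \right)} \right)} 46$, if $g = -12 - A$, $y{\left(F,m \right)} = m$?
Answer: $-180$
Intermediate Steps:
$C{\left(P \right)} = 2 P$
$g = 4$ ($g = -12 - -16 = -12 + 16 = 4$)
$g + C{\left(y{\left(1,\left(-1\right) 2 \right)} \right)} 46 = 4 + 2 \left(\left(-1\right) 2\right) 46 = 4 + 2 \left(-2\right) 46 = 4 - 184 = -180$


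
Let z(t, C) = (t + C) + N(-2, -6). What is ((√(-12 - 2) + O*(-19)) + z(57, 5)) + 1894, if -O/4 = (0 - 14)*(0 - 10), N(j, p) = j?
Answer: 12594 + I*√14 ≈ 12594.0 + 3.7417*I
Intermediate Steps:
O = -560 (O = -4*(0 - 14)*(0 - 10) = -(-56)*(-10) = -4*140 = -560)
z(t, C) = -2 + C + t (z(t, C) = (t + C) - 2 = (C + t) - 2 = -2 + C + t)
((√(-12 - 2) + O*(-19)) + z(57, 5)) + 1894 = ((√(-12 - 2) - 560*(-19)) + (-2 + 5 + 57)) + 1894 = ((√(-14) + 10640) + 60) + 1894 = ((I*√14 + 10640) + 60) + 1894 = ((10640 + I*√14) + 60) + 1894 = (10700 + I*√14) + 1894 = 12594 + I*√14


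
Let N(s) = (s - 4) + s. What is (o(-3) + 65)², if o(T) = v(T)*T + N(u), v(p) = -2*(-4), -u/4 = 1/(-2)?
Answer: 1681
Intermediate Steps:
u = 2 (u = -4/(-2) = -4*(-½) = 2)
v(p) = 8
N(s) = -4 + 2*s (N(s) = (-4 + s) + s = -4 + 2*s)
o(T) = 8*T (o(T) = 8*T + (-4 + 2*2) = 8*T + (-4 + 4) = 8*T + 0 = 8*T)
(o(-3) + 65)² = (8*(-3) + 65)² = (-24 + 65)² = 41² = 1681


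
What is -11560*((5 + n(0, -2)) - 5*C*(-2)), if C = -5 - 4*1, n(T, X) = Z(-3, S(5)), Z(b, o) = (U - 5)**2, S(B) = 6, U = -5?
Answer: -173400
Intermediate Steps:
Z(b, o) = 100 (Z(b, o) = (-5 - 5)**2 = (-10)**2 = 100)
n(T, X) = 100
C = -9 (C = -5 - 4 = -9)
-11560*((5 + n(0, -2)) - 5*C*(-2)) = -11560*((5 + 100) - (-45)*(-2)) = -11560*(105 - 5*18) = -11560*(105 - 90) = -11560*15 = -173400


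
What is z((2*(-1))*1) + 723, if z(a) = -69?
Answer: 654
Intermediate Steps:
z((2*(-1))*1) + 723 = -69 + 723 = 654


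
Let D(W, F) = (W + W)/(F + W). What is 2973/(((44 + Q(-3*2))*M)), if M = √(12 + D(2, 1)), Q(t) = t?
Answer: 2973*√30/760 ≈ 21.426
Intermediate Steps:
D(W, F) = 2*W/(F + W) (D(W, F) = (2*W)/(F + W) = 2*W/(F + W))
M = 2*√30/3 (M = √(12 + 2*2/(1 + 2)) = √(12 + 2*2/3) = √(12 + 2*2*(⅓)) = √(12 + 4/3) = √(40/3) = 2*√30/3 ≈ 3.6515)
2973/(((44 + Q(-3*2))*M)) = 2973/(((44 - 3*2)*(2*√30/3))) = 2973/(((44 - 6)*(2*√30/3))) = 2973/((38*(2*√30/3))) = 2973/((76*√30/3)) = 2973*(√30/760) = 2973*√30/760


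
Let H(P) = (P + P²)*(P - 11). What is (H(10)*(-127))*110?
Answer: 1536700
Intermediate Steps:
H(P) = (-11 + P)*(P + P²) (H(P) = (P + P²)*(-11 + P) = (-11 + P)*(P + P²))
(H(10)*(-127))*110 = ((10*(-11 + 10² - 10*10))*(-127))*110 = ((10*(-11 + 100 - 100))*(-127))*110 = ((10*(-11))*(-127))*110 = -110*(-127)*110 = 13970*110 = 1536700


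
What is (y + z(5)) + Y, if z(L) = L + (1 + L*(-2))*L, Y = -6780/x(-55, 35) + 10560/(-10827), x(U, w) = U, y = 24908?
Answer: 992089816/39699 ≈ 24990.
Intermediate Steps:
Y = 4855084/39699 (Y = -6780/(-55) + 10560/(-10827) = -6780*(-1/55) + 10560*(-1/10827) = 1356/11 - 3520/3609 = 4855084/39699 ≈ 122.30)
z(L) = L + L*(1 - 2*L) (z(L) = L + (1 - 2*L)*L = L + L*(1 - 2*L))
(y + z(5)) + Y = (24908 + 2*5*(1 - 1*5)) + 4855084/39699 = (24908 + 2*5*(1 - 5)) + 4855084/39699 = (24908 + 2*5*(-4)) + 4855084/39699 = (24908 - 40) + 4855084/39699 = 24868 + 4855084/39699 = 992089816/39699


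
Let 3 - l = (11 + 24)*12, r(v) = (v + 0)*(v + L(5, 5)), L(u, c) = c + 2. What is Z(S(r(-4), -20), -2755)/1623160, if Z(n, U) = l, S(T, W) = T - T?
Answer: -417/1623160 ≈ -0.00025691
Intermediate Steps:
L(u, c) = 2 + c
r(v) = v*(7 + v) (r(v) = (v + 0)*(v + (2 + 5)) = v*(v + 7) = v*(7 + v))
S(T, W) = 0
l = -417 (l = 3 - (11 + 24)*12 = 3 - 35*12 = 3 - 1*420 = 3 - 420 = -417)
Z(n, U) = -417
Z(S(r(-4), -20), -2755)/1623160 = -417/1623160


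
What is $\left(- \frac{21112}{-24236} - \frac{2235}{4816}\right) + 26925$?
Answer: $\frac{785687254183}{29180144} \approx 26925.0$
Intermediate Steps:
$\left(- \frac{21112}{-24236} - \frac{2235}{4816}\right) + 26925 = \left(\left(-21112\right) \left(- \frac{1}{24236}\right) - \frac{2235}{4816}\right) + 26925 = \left(\frac{5278}{6059} - \frac{2235}{4816}\right) + 26925 = \frac{11876983}{29180144} + 26925 = \frac{785687254183}{29180144}$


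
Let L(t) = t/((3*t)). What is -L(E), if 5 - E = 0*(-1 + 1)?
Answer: -1/3 ≈ -0.33333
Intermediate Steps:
E = 5 (E = 5 - 0*(-1 + 1) = 5 - 0*0 = 5 - 1*0 = 5 + 0 = 5)
L(t) = 1/3 (L(t) = t*(1/(3*t)) = 1/3)
-L(E) = -1*1/3 = -1/3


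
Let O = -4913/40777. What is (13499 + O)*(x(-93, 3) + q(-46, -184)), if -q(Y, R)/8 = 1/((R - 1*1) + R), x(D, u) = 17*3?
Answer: 3454401870290/5015571 ≈ 6.8874e+5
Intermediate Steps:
O = -4913/40777 (O = -4913*1/40777 = -4913/40777 ≈ -0.12048)
x(D, u) = 51
q(Y, R) = -8/(-1 + 2*R) (q(Y, R) = -8/((R - 1*1) + R) = -8/((R - 1) + R) = -8/((-1 + R) + R) = -8/(-1 + 2*R))
(13499 + O)*(x(-93, 3) + q(-46, -184)) = (13499 - 4913/40777)*(51 - 8/(-1 + 2*(-184))) = 550443810*(51 - 8/(-1 - 368))/40777 = 550443810*(51 - 8/(-369))/40777 = 550443810*(51 - 8*(-1/369))/40777 = 550443810*(51 + 8/369)/40777 = (550443810/40777)*(18827/369) = 3454401870290/5015571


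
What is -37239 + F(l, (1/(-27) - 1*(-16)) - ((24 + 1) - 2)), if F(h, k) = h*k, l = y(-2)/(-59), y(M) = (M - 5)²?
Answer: -59312417/1593 ≈ -37233.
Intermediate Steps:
y(M) = (-5 + M)²
l = -49/59 (l = (-5 - 2)²/(-59) = (-7)²*(-1/59) = 49*(-1/59) = -49/59 ≈ -0.83051)
-37239 + F(l, (1/(-27) - 1*(-16)) - ((24 + 1) - 2)) = -37239 - 49*((1/(-27) - 1*(-16)) - ((24 + 1) - 2))/59 = -37239 - 49*((-1/27 + 16) - (25 - 2))/59 = -37239 - 49*(431/27 - 1*23)/59 = -37239 - 49*(431/27 - 23)/59 = -37239 - 49/59*(-190/27) = -37239 + 9310/1593 = -59312417/1593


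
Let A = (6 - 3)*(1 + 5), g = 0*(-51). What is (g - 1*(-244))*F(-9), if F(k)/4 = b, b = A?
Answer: 17568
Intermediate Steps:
g = 0
A = 18 (A = 3*6 = 18)
b = 18
F(k) = 72 (F(k) = 4*18 = 72)
(g - 1*(-244))*F(-9) = (0 - 1*(-244))*72 = (0 + 244)*72 = 244*72 = 17568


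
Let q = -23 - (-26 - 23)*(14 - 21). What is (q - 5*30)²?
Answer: 266256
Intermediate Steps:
q = -366 (q = -23 - (-49)*(-7) = -23 - 1*343 = -23 - 343 = -366)
(q - 5*30)² = (-366 - 5*30)² = (-366 - 1*150)² = (-366 - 150)² = (-516)² = 266256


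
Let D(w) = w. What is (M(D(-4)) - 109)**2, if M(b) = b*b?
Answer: 8649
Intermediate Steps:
M(b) = b**2
(M(D(-4)) - 109)**2 = ((-4)**2 - 109)**2 = (16 - 109)**2 = (-93)**2 = 8649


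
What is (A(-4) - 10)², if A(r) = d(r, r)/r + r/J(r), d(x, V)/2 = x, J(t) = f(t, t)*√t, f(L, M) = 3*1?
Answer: 572/9 - 32*I/3 ≈ 63.556 - 10.667*I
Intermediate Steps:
f(L, M) = 3
J(t) = 3*√t
d(x, V) = 2*x
A(r) = 2 + √r/3 (A(r) = (2*r)/r + r/((3*√r)) = 2 + r*(1/(3*√r)) = 2 + √r/3)
(A(-4) - 10)² = ((2 + √(-4)/3) - 10)² = ((2 + (2*I)/3) - 10)² = ((2 + 2*I/3) - 10)² = (-8 + 2*I/3)²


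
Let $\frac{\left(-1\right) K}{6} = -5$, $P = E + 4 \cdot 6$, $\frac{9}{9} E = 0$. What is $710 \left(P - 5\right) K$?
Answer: $404700$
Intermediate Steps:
$E = 0$
$P = 24$ ($P = 0 + 4 \cdot 6 = 0 + 24 = 24$)
$K = 30$ ($K = \left(-6\right) \left(-5\right) = 30$)
$710 \left(P - 5\right) K = 710 \left(24 - 5\right) 30 = 710 \cdot 19 \cdot 30 = 710 \cdot 570 = 404700$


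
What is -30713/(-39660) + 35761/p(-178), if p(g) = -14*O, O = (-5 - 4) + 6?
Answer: 78865067/92540 ≈ 852.23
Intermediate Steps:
O = -3 (O = -9 + 6 = -3)
p(g) = 42 (p(g) = -14*(-3) = 42)
-30713/(-39660) + 35761/p(-178) = -30713/(-39660) + 35761/42 = -30713*(-1/39660) + 35761*(1/42) = 30713/39660 + 35761/42 = 78865067/92540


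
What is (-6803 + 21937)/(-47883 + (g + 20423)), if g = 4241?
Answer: -2162/3317 ≈ -0.65179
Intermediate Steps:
(-6803 + 21937)/(-47883 + (g + 20423)) = (-6803 + 21937)/(-47883 + (4241 + 20423)) = 15134/(-47883 + 24664) = 15134/(-23219) = 15134*(-1/23219) = -2162/3317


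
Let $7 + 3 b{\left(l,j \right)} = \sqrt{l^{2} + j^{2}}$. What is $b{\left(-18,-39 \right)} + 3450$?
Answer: $\frac{10343}{3} + \sqrt{205} \approx 3462.0$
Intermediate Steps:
$b{\left(l,j \right)} = - \frac{7}{3} + \frac{\sqrt{j^{2} + l^{2}}}{3}$ ($b{\left(l,j \right)} = - \frac{7}{3} + \frac{\sqrt{l^{2} + j^{2}}}{3} = - \frac{7}{3} + \frac{\sqrt{j^{2} + l^{2}}}{3}$)
$b{\left(-18,-39 \right)} + 3450 = \left(- \frac{7}{3} + \frac{\sqrt{\left(-39\right)^{2} + \left(-18\right)^{2}}}{3}\right) + 3450 = \left(- \frac{7}{3} + \frac{\sqrt{1521 + 324}}{3}\right) + 3450 = \left(- \frac{7}{3} + \frac{\sqrt{1845}}{3}\right) + 3450 = \left(- \frac{7}{3} + \frac{3 \sqrt{205}}{3}\right) + 3450 = \left(- \frac{7}{3} + \sqrt{205}\right) + 3450 = \frac{10343}{3} + \sqrt{205}$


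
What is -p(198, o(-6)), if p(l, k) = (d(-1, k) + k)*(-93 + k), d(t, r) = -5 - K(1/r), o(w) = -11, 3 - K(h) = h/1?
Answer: -21840/11 ≈ -1985.5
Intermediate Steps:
K(h) = 3 - h (K(h) = 3 - h/1 = 3 - h)
d(t, r) = -8 + 1/r (d(t, r) = -5 - (3 - 1/r) = -5 + (-3 + 1/r) = -8 + 1/r)
p(l, k) = (-93 + k)*(-8 + k + 1/k) (p(l, k) = ((-8 + 1/k) + k)*(-93 + k) = (-8 + k + 1/k)*(-93 + k) = (-93 + k)*(-8 + k + 1/k))
-p(198, o(-6)) = -(745 + (-11)² - 101*(-11) - 93/(-11)) = -(745 + 121 + 1111 - 93*(-1/11)) = -(745 + 121 + 1111 + 93/11) = -1*21840/11 = -21840/11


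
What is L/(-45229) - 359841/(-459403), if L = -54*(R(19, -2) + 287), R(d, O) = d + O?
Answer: 23816808237/20778338287 ≈ 1.1462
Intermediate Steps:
R(d, O) = O + d
L = -16416 (L = -54*((-2 + 19) + 287) = -54*(17 + 287) = -54*304 = -16416)
L/(-45229) - 359841/(-459403) = -16416/(-45229) - 359841/(-459403) = -16416*(-1/45229) - 359841*(-1/459403) = 16416/45229 + 359841/459403 = 23816808237/20778338287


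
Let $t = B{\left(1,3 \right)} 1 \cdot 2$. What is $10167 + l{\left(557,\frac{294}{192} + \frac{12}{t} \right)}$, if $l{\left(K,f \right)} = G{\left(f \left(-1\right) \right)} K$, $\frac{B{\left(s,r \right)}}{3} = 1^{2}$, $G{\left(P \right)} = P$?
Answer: $\frac{262403}{32} \approx 8200.1$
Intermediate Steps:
$B{\left(s,r \right)} = 3$ ($B{\left(s,r \right)} = 3 \cdot 1^{2} = 3 \cdot 1 = 3$)
$t = 6$ ($t = 3 \cdot 1 \cdot 2 = 3 \cdot 2 = 6$)
$l{\left(K,f \right)} = - K f$ ($l{\left(K,f \right)} = f \left(-1\right) K = - f K = - K f$)
$10167 + l{\left(557,\frac{294}{192} + \frac{12}{t} \right)} = 10167 - 557 \left(\frac{294}{192} + \frac{12}{6}\right) = 10167 - 557 \left(294 \cdot \frac{1}{192} + 12 \cdot \frac{1}{6}\right) = 10167 - 557 \left(\frac{49}{32} + 2\right) = 10167 - 557 \cdot \frac{113}{32} = 10167 - \frac{62941}{32} = \frac{262403}{32}$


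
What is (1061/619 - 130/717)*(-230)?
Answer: -156461410/443823 ≈ -352.53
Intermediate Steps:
(1061/619 - 130/717)*(-230) = (680267/443823)*(-230) = -156461410/443823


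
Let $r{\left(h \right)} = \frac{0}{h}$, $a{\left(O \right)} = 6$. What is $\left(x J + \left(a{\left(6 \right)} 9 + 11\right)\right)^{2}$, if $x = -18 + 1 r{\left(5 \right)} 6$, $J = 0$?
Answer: $4225$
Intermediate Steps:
$r{\left(h \right)} = 0$
$x = -18$ ($x = -18 + 1 \cdot 0 \cdot 6 = -18 + 0 \cdot 6 = -18 + 0 = -18$)
$\left(x J + \left(a{\left(6 \right)} 9 + 11\right)\right)^{2} = \left(\left(-18\right) 0 + \left(6 \cdot 9 + 11\right)\right)^{2} = \left(0 + \left(54 + 11\right)\right)^{2} = \left(0 + 65\right)^{2} = 65^{2} = 4225$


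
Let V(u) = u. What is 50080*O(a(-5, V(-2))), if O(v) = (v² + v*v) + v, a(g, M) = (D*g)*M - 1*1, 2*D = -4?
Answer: 43118880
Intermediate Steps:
D = -2 (D = (½)*(-4) = -2)
a(g, M) = -1 - 2*M*g (a(g, M) = (-2*g)*M - 1*1 = -2*M*g - 1 = -1 - 2*M*g)
O(v) = v + 2*v² (O(v) = (v² + v²) + v = 2*v² + v = v + 2*v²)
50080*O(a(-5, V(-2))) = 50080*((-1 - 2*(-2)*(-5))*(1 + 2*(-1 - 2*(-2)*(-5)))) = 50080*((-1 - 20)*(1 + 2*(-1 - 20))) = 50080*(-21*(1 + 2*(-21))) = 50080*(-21*(1 - 42)) = 50080*(-21*(-41)) = 50080*861 = 43118880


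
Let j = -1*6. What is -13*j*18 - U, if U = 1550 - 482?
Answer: 336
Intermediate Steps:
j = -6
U = 1068
-13*j*18 - U = -13*(-6)*18 - 1*1068 = 78*18 - 1068 = 1404 - 1068 = 336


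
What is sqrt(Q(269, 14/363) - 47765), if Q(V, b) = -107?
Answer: 16*I*sqrt(187) ≈ 218.8*I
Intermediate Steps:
sqrt(Q(269, 14/363) - 47765) = sqrt(-107 - 47765) = sqrt(-47872) = 16*I*sqrt(187)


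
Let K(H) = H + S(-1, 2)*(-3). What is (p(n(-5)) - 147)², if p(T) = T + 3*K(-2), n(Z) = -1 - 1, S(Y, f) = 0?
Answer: 24025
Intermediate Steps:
n(Z) = -2
K(H) = H (K(H) = H + 0*(-3) = H + 0 = H)
p(T) = -6 + T (p(T) = T + 3*(-2) = T - 6 = -6 + T)
(p(n(-5)) - 147)² = ((-6 - 2) - 147)² = (-8 - 147)² = (-155)² = 24025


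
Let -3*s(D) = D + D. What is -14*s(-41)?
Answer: -1148/3 ≈ -382.67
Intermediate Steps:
s(D) = -2*D/3 (s(D) = -(D + D)/3 = -2*D/3)
-14*s(-41) = -(-28)*(-41)/3 = -14*82/3 = -1148/3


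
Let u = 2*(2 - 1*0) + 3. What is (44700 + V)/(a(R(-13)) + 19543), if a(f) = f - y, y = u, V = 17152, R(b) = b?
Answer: 8836/2789 ≈ 3.1682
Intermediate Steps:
u = 7 (u = 2*(2 + 0) + 3 = 2*2 + 3 = 4 + 3 = 7)
y = 7
a(f) = -7 + f (a(f) = f - 1*7 = f - 7 = -7 + f)
(44700 + V)/(a(R(-13)) + 19543) = (44700 + 17152)/((-7 - 13) + 19543) = 61852/(-20 + 19543) = 61852/19523 = 61852*(1/19523) = 8836/2789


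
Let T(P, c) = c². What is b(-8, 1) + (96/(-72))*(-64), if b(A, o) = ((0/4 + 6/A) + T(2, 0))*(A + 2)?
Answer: 539/6 ≈ 89.833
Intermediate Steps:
b(A, o) = 6*(2 + A)/A (b(A, o) = ((0/4 + 6/A) + 0²)*(A + 2) = ((0*(¼) + 6/A) + 0)*(2 + A) = ((0 + 6/A) + 0)*(2 + A) = (6/A + 0)*(2 + A) = (6/A)*(2 + A) = 6*(2 + A)/A)
b(-8, 1) + (96/(-72))*(-64) = (6 + 12/(-8)) + (96/(-72))*(-64) = (6 + 12*(-⅛)) + (96*(-1/72))*(-64) = (6 - 3/2) - 4/3*(-64) = 9/2 + 256/3 = 539/6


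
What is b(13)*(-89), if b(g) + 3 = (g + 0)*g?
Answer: -14774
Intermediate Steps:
b(g) = -3 + g² (b(g) = -3 + (g + 0)*g = -3 + g*g = -3 + g²)
b(13)*(-89) = (-3 + 13²)*(-89) = (-3 + 169)*(-89) = 166*(-89) = -14774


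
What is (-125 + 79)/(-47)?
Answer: 46/47 ≈ 0.97872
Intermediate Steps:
(-125 + 79)/(-47) = -46*(-1/47) = 46/47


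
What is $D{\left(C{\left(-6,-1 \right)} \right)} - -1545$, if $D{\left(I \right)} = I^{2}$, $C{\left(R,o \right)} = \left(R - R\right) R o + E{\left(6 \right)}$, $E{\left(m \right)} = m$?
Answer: $1581$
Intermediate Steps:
$C{\left(R,o \right)} = 6$ ($C{\left(R,o \right)} = \left(R - R\right) R o + 6 = 0 R o + 6 = 0 o + 6 = 0 + 6 = 6$)
$D{\left(C{\left(-6,-1 \right)} \right)} - -1545 = 6^{2} - -1545 = 36 + 1545 = 1581$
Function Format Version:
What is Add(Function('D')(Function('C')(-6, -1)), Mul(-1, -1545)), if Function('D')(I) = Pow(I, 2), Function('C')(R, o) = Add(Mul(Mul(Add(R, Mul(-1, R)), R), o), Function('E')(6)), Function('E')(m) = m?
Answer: 1581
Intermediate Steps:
Function('C')(R, o) = 6 (Function('C')(R, o) = Add(Mul(Mul(Add(R, Mul(-1, R)), R), o), 6) = Add(Mul(Mul(0, R), o), 6) = Add(Mul(0, o), 6) = Add(0, 6) = 6)
Add(Function('D')(Function('C')(-6, -1)), Mul(-1, -1545)) = Add(Pow(6, 2), Mul(-1, -1545)) = Add(36, 1545) = 1581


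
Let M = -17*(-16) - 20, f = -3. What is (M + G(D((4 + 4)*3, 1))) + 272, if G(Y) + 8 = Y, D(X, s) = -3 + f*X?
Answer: 441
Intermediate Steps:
D(X, s) = -3 - 3*X
G(Y) = -8 + Y
M = 252 (M = 272 - 20 = 252)
(M + G(D((4 + 4)*3, 1))) + 272 = (252 + (-8 + (-3 - 3*(4 + 4)*3))) + 272 = (252 + (-8 + (-3 - 24*3))) + 272 = (252 + (-8 + (-3 - 3*24))) + 272 = (252 + (-8 + (-3 - 72))) + 272 = (252 + (-8 - 75)) + 272 = (252 - 83) + 272 = 169 + 272 = 441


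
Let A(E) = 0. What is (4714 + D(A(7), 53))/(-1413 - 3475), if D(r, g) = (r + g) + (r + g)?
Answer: -1205/1222 ≈ -0.98609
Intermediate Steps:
D(r, g) = 2*g + 2*r (D(r, g) = (g + r) + (g + r) = 2*g + 2*r)
(4714 + D(A(7), 53))/(-1413 - 3475) = (4714 + (2*53 + 2*0))/(-1413 - 3475) = (4714 + (106 + 0))/(-4888) = (4714 + 106)*(-1/4888) = 4820*(-1/4888) = -1205/1222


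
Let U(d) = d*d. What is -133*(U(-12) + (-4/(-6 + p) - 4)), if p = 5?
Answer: -19152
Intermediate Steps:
U(d) = d**2
-133*(U(-12) + (-4/(-6 + p) - 4)) = -133*((-12)**2 + (-4/(-6 + 5) - 4)) = -133*(144 + (-4/(-1) - 4)) = -133*(144 + (-1*(-4) - 4)) = -133*(144 + (4 - 4)) = -133*(144 + 0) = -133*144 = -19152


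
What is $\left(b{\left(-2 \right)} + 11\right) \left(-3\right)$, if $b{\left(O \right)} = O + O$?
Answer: $-21$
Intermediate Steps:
$b{\left(O \right)} = 2 O$
$\left(b{\left(-2 \right)} + 11\right) \left(-3\right) = \left(2 \left(-2\right) + 11\right) \left(-3\right) = \left(-4 + 11\right) \left(-3\right) = 7 \left(-3\right) = -21$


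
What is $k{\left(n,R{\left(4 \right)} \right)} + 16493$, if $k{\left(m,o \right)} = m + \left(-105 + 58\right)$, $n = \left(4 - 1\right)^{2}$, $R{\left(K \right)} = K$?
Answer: $16455$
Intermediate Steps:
$n = 9$ ($n = 3^{2} = 9$)
$k{\left(m,o \right)} = -47 + m$ ($k{\left(m,o \right)} = m - 47 = -47 + m$)
$k{\left(n,R{\left(4 \right)} \right)} + 16493 = \left(-47 + 9\right) + 16493 = -38 + 16493 = 16455$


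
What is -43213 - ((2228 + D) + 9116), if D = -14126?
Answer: -40431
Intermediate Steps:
-43213 - ((2228 + D) + 9116) = -43213 - ((2228 - 14126) + 9116) = -43213 - (-11898 + 9116) = -43213 - 1*(-2782) = -43213 + 2782 = -40431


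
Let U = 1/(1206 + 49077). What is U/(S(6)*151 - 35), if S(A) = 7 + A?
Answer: 1/96945624 ≈ 1.0315e-8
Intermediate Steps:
U = 1/50283 ≈ 1.9887e-5
U/(S(6)*151 - 35) = 1/(50283*((7 + 6)*151 - 35)) = 1/(50283*(13*151 - 35)) = 1/(50283*(1963 - 35)) = (1/50283)/1928 = (1/50283)*(1/1928) = 1/96945624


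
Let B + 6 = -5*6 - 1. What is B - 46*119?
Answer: -5511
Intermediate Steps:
B = -37 (B = -6 + (-5*6 - 1) = -6 + (-30 - 1) = -6 - 31 = -37)
B - 46*119 = -37 - 46*119 = -37 - 5474 = -5511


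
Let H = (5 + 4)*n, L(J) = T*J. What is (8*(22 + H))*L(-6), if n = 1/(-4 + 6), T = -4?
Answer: 5088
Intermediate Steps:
L(J) = -4*J
n = 1/2 ≈ 0.50000
H = 9/2 (H = (5 + 4)*(1/2) = 9*(1/2) = 9/2 ≈ 4.5000)
(8*(22 + H))*L(-6) = (8*(22 + 9/2))*(-4*(-6)) = (8*(53/2))*24 = 212*24 = 5088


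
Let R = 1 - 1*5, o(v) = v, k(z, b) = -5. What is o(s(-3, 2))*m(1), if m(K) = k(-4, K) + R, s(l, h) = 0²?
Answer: 0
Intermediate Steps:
s(l, h) = 0
R = -4 (R = 1 - 5 = -4)
m(K) = -9 (m(K) = -5 - 4 = -9)
o(s(-3, 2))*m(1) = 0*(-9) = 0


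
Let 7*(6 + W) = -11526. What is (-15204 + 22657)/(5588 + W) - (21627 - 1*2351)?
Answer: -530963077/27548 ≈ -19274.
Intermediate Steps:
W = -11568/7 (W = -6 + (1/7)*(-11526) = -6 - 11526/7 = -11568/7 ≈ -1652.6)
(-15204 + 22657)/(5588 + W) - (21627 - 1*2351) = (-15204 + 22657)/(5588 - 11568/7) - (21627 - 1*2351) = 7453/(27548/7) - (21627 - 2351) = 7453*(7/27548) - 1*19276 = 52171/27548 - 19276 = -530963077/27548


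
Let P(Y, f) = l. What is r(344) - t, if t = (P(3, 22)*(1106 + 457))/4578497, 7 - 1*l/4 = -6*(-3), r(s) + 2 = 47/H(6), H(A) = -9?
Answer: -26998487/3746043 ≈ -7.2072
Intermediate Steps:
r(s) = -65/9 (r(s) = -2 + 47/(-9) = -2 + 47*(-⅑) = -2 - 47/9 = -65/9)
l = -44 (l = 28 - (-24)*(-3) = 28 - 4*18 = 28 - 72 = -44)
P(Y, f) = -44
t = -6252/416227 (t = -44*(1106 + 457)/4578497 = -44*1563*(1/4578497) = -68772*1/4578497 = -6252/416227 ≈ -0.015021)
r(344) - t = -65/9 - 1*(-6252/416227) = -65/9 + 6252/416227 = -26998487/3746043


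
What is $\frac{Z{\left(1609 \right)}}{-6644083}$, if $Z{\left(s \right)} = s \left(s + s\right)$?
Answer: $- \frac{5177762}{6644083} \approx -0.7793$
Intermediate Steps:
$Z{\left(s \right)} = 2 s^{2}$ ($Z{\left(s \right)} = s 2 s = 2 s^{2}$)
$\frac{Z{\left(1609 \right)}}{-6644083} = \frac{2 \cdot 1609^{2}}{-6644083} = 2 \cdot 2588881 \left(- \frac{1}{6644083}\right) = 5177762 \left(- \frac{1}{6644083}\right) = - \frac{5177762}{6644083}$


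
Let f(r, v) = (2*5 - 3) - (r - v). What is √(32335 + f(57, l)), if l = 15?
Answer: 10*√323 ≈ 179.72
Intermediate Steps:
f(r, v) = 7 + v - r (f(r, v) = (10 - 3) + (v - r) = 7 + (v - r) = 7 + v - r)
√(32335 + f(57, l)) = √(32335 + (7 + 15 - 1*57)) = √(32335 + (7 + 15 - 57)) = √(32335 - 35) = √32300 = 10*√323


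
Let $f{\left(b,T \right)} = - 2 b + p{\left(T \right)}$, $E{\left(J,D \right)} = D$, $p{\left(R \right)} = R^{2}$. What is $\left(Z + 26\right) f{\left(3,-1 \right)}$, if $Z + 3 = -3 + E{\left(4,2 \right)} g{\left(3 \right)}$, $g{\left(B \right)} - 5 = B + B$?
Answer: $-210$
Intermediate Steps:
$g{\left(B \right)} = 5 + 2 B$ ($g{\left(B \right)} = 5 + \left(B + B\right) = 5 + 2 B$)
$f{\left(b,T \right)} = T^{2} - 2 b$ ($f{\left(b,T \right)} = - 2 b + T^{2} = T^{2} - 2 b$)
$Z = 16$ ($Z = -3 - \left(3 - 2 \left(5 + 2 \cdot 3\right)\right) = -3 - \left(3 - 2 \left(5 + 6\right)\right) = -3 + \left(-3 + 2 \cdot 11\right) = -3 + \left(-3 + 22\right) = -3 + 19 = 16$)
$\left(Z + 26\right) f{\left(3,-1 \right)} = \left(16 + 26\right) \left(\left(-1\right)^{2} - 6\right) = 42 \left(1 - 6\right) = 42 \left(-5\right) = -210$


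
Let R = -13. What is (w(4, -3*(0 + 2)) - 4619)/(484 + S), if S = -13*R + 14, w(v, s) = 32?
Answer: -4587/667 ≈ -6.8771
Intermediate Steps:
S = 183 (S = -13*(-13) + 14 = 169 + 14 = 183)
(w(4, -3*(0 + 2)) - 4619)/(484 + S) = (32 - 4619)/(484 + 183) = -4587/667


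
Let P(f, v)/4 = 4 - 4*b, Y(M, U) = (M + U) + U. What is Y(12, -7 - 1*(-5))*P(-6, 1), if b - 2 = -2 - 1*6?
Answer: 896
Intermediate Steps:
b = -6 (b = 2 + (-2 - 1*6) = 2 + (-2 - 6) = 2 - 8 = -6)
Y(M, U) = M + 2*U
P(f, v) = 112 (P(f, v) = 4*(4 - 4*(-6)) = 4*(4 + 24) = 4*28 = 112)
Y(12, -7 - 1*(-5))*P(-6, 1) = (12 + 2*(-7 - 1*(-5)))*112 = (12 + 2*(-7 + 5))*112 = (12 + 2*(-2))*112 = (12 - 4)*112 = 8*112 = 896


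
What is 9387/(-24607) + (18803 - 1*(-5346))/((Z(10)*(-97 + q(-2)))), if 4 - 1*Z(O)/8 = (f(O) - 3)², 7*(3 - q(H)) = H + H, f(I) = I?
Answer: 1949565821/5793472080 ≈ 0.33651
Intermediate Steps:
q(H) = 3 - 2*H/7 (q(H) = 3 - (H + H)/7 = 3 - 2*H/7)
Z(O) = 32 - 8*(-3 + O)² (Z(O) = 32 - 8*(O - 3)² = 32 - 8*(-3 + O)²)
9387/(-24607) + (18803 - 1*(-5346))/((Z(10)*(-97 + q(-2)))) = 9387/(-24607) + (18803 - 1*(-5346))/(((32 - 8*(-3 + 10)²)*(-97 + (3 - 2/7*(-2))))) = 9387*(-1/24607) + (18803 + 5346)/(((32 - 8*7²)*(-97 + (3 + 4/7)))) = -9387/24607 + 24149/(((32 - 8*49)*(-97 + 25/7))) = -9387/24607 + 24149/(((32 - 392)*(-654/7))) = -9387/24607 + 24149/((-360*(-654/7))) = -9387/24607 + 24149/(235440/7) = -9387/24607 + 24149*(7/235440) = -9387/24607 + 169043/235440 = 1949565821/5793472080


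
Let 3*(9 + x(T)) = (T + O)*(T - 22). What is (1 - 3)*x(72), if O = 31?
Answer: -10246/3 ≈ -3415.3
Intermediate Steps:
x(T) = -9 + (-22 + T)*(31 + T)/3 (x(T) = -9 + ((T + 31)*(T - 22))/3 = -9 + ((31 + T)*(-22 + T))/3 = -9 + ((-22 + T)*(31 + T))/3 = -9 + (-22 + T)*(31 + T)/3)
(1 - 3)*x(72) = (1 - 3)*(-709/3 + 3*72 + (⅓)*72²) = -2*(-709/3 + 216 + (⅓)*5184) = -2*(-709/3 + 216 + 1728) = -2*5123/3 = -10246/3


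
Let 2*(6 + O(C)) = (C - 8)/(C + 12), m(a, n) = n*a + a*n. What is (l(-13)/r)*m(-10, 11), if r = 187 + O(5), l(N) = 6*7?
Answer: -314160/6151 ≈ -51.075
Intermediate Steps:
m(a, n) = 2*a*n (m(a, n) = a*n + a*n = 2*a*n)
l(N) = 42
O(C) = -6 + (-8 + C)/(2*(12 + C)) (O(C) = -6 + ((C - 8)/(C + 12))/2 = -6 + ((-8 + C)/(12 + C))/2 = -6 + (-8 + C)/(2*(12 + C)))
r = 6151/34 (r = 187 + (-152 - 11*5)/(2*(12 + 5)) = 187 + (½)*(-152 - 55)/17 = 187 + (½)*(1/17)*(-207) = 187 - 207/34 = 6151/34 ≈ 180.91)
(l(-13)/r)*m(-10, 11) = (42/(6151/34))*(2*(-10)*11) = (42*(34/6151))*(-220) = (1428/6151)*(-220) = -314160/6151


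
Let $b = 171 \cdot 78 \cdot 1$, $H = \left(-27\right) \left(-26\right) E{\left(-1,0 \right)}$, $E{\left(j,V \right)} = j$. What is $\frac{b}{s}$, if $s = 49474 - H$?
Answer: $\frac{6669}{25088} \approx 0.26582$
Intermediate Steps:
$H = -702$ ($H = \left(-27\right) \left(-26\right) \left(-1\right) = 702 \left(-1\right) = -702$)
$b = 13338$ ($b = 171 \cdot 78 = 13338$)
$s = 50176$ ($s = 49474 - -702 = 49474 + 702 = 50176$)
$\frac{b}{s} = \frac{13338}{50176} = 13338 \cdot \frac{1}{50176} = \frac{6669}{25088}$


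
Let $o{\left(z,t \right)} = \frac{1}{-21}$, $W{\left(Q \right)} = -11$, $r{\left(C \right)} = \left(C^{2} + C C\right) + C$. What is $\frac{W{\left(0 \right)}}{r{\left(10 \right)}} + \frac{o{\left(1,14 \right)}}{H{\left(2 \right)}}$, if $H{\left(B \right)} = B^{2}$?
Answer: $- \frac{9}{140} \approx -0.064286$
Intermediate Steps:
$r{\left(C \right)} = C + 2 C^{2}$ ($r{\left(C \right)} = \left(C^{2} + C^{2}\right) + C = 2 C^{2} + C = C + 2 C^{2}$)
$o{\left(z,t \right)} = - \frac{1}{21}$
$\frac{W{\left(0 \right)}}{r{\left(10 \right)}} + \frac{o{\left(1,14 \right)}}{H{\left(2 \right)}} = - \frac{11}{10 \left(1 + 2 \cdot 10\right)} - \frac{1}{21 \cdot 2^{2}} = - \frac{11}{10 \left(1 + 20\right)} - \frac{1}{21 \cdot 4} = - \frac{11}{10 \cdot 21} - \frac{1}{84} = - \frac{11}{210} - \frac{1}{84} = - \frac{9}{140}$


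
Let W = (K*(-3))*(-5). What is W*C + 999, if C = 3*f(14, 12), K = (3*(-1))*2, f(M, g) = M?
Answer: -2781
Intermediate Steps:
K = -6 (K = -3*2 = -6)
C = 42 (C = 3*14 = 42)
W = -90 (W = -6*(-3)*(-5) = 18*(-5) = -90)
W*C + 999 = -90*42 + 999 = -3780 + 999 = -2781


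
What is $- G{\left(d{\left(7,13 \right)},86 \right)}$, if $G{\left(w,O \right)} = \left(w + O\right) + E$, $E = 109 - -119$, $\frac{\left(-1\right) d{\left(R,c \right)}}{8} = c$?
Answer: $-210$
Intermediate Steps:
$d{\left(R,c \right)} = - 8 c$
$E = 228$ ($E = 109 + 119 = 228$)
$G{\left(w,O \right)} = 228 + O + w$ ($G{\left(w,O \right)} = \left(w + O\right) + 228 = \left(O + w\right) + 228 = 228 + O + w$)
$- G{\left(d{\left(7,13 \right)},86 \right)} = - (228 + 86 - 104) = \left(-1\right) 210 = -210$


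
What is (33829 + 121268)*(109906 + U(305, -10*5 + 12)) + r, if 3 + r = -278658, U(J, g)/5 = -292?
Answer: 16819370601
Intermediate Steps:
U(J, g) = -1460 (U(J, g) = 5*(-292) = -1460)
r = -278661 (r = -3 - 278658 = -278661)
(33829 + 121268)*(109906 + U(305, -10*5 + 12)) + r = (33829 + 121268)*(109906 - 1460) - 278661 = 155097*108446 - 278661 = 16819649262 - 278661 = 16819370601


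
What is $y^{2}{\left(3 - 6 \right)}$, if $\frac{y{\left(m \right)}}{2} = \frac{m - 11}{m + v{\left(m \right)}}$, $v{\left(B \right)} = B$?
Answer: $\frac{196}{9} \approx 21.778$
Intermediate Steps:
$y{\left(m \right)} = \frac{-11 + m}{m}$ ($y{\left(m \right)} = 2 \frac{m - 11}{m + m} = 2 \frac{-11 + m}{2 m} = \frac{-11 + m}{m}$)
$y^{2}{\left(3 - 6 \right)} = \left(\frac{-11 + \left(3 - 6\right)}{3 - 6}\right)^{2} = \left(\frac{-11 - 3}{-3}\right)^{2} = \left(\left(- \frac{1}{3}\right) \left(-14\right)\right)^{2} = \left(\frac{14}{3}\right)^{2} = \frac{196}{9}$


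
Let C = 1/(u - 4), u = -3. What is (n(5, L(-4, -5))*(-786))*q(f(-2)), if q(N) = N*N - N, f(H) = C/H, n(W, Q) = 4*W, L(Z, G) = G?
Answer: 51090/49 ≈ 1042.7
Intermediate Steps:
C = -1/7 (C = 1/(-3 - 4) = 1/(-7) = -1/7 ≈ -0.14286)
f(H) = -1/(7*H)
q(N) = N**2 - N
(n(5, L(-4, -5))*(-786))*q(f(-2)) = ((4*5)*(-786))*((-1/7/(-2))*(-1 - 1/7/(-2))) = (20*(-786))*((-1/7*(-1/2))*(-1 - 1/7*(-1/2))) = -7860*(-1 + 1/14)/7 = -7860*(-13)/(7*14) = -15720*(-13/196) = 51090/49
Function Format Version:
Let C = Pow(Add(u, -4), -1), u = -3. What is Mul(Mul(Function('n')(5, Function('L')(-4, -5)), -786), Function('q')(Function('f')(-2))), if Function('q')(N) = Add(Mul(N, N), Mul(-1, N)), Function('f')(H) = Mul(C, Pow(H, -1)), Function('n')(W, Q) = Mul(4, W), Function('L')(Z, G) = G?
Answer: Rational(51090, 49) ≈ 1042.7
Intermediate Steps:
C = Rational(-1, 7) (C = Pow(Add(-3, -4), -1) = Pow(-7, -1) = Rational(-1, 7) ≈ -0.14286)
Function('f')(H) = Mul(Rational(-1, 7), Pow(H, -1))
Function('q')(N) = Add(Pow(N, 2), Mul(-1, N))
Mul(Mul(Function('n')(5, Function('L')(-4, -5)), -786), Function('q')(Function('f')(-2))) = Mul(Mul(Mul(4, 5), -786), Mul(Mul(Rational(-1, 7), Pow(-2, -1)), Add(-1, Mul(Rational(-1, 7), Pow(-2, -1))))) = Mul(Mul(20, -786), Mul(Mul(Rational(-1, 7), Rational(-1, 2)), Add(-1, Mul(Rational(-1, 7), Rational(-1, 2))))) = Mul(-15720, Mul(Rational(1, 14), Add(-1, Rational(1, 14)))) = Mul(-15720, Mul(Rational(1, 14), Rational(-13, 14))) = Mul(-15720, Rational(-13, 196)) = Rational(51090, 49)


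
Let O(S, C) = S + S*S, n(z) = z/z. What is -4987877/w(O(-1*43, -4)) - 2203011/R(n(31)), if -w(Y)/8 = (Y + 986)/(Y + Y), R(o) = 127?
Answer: 559713108813/709168 ≈ 7.8925e+5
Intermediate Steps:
n(z) = 1
O(S, C) = S + S²
w(Y) = -4*(986 + Y)/Y (w(Y) = -8*(Y + 986)/(Y + Y) = -8*(986 + Y)/(2*Y) = -8*(986 + Y)*1/(2*Y) = -4*(986 + Y)/Y)
-4987877/w(O(-1*43, -4)) - 2203011/R(n(31)) = -4987877/(-4 - 3944*(-1/(43*(1 - 1*43)))) - 2203011/127 = -4987877/(-4 - 3944*(-1/(43*(1 - 43)))) - 2203011*1/127 = -4987877/(-4 - 3944/((-43*(-42)))) - 2203011/127 = -4987877/(-4 - 3944/1806) - 2203011/127 = -4987877/(-4 - 3944*1/1806) - 2203011/127 = -4987877/(-4 - 1972/903) - 2203011/127 = -4987877/(-5584/903) - 2203011/127 = -4987877*(-903/5584) - 2203011/127 = 4504052931/5584 - 2203011/127 = 559713108813/709168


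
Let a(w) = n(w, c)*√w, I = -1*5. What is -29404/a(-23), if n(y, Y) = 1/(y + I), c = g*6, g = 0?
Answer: -823312*I*√23/23 ≈ -1.7167e+5*I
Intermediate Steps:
I = -5
c = 0 (c = 0*6 = 0)
n(y, Y) = 1/(-5 + y) (n(y, Y) = 1/(y - 5) = 1/(-5 + y))
a(w) = √w/(-5 + w)
-29404/a(-23) = -29404*(-I*√23*(-5 - 23)/23) = -29404*28*I*√23/23 = -823312*I*√23/23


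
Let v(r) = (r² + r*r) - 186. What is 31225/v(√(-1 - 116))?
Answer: -6245/84 ≈ -74.345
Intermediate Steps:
v(r) = -186 + 2*r² (v(r) = (r² + r²) - 186 = 2*r² - 186 = -186 + 2*r²)
31225/v(√(-1 - 116)) = 31225/(-186 + 2*(√(-1 - 116))²) = 31225/(-186 + 2*(√(-117))²) = 31225/(-186 + 2*(3*I*√13)²) = 31225/(-186 + 2*(-117)) = 31225/(-186 - 234) = 31225/(-420) = 31225*(-1/420) = -6245/84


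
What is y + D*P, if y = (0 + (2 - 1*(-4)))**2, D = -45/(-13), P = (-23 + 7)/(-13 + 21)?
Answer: 378/13 ≈ 29.077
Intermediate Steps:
P = -2 (P = -16/8 = -16*1/8 = -2)
D = 45/13 (D = -45*(-1/13) = 45/13 ≈ 3.4615)
y = 36 (y = (0 + (2 + 4))**2 = (0 + 6)**2 = 6**2 = 36)
y + D*P = 36 + (45/13)*(-2) = 36 - 90/13 = 378/13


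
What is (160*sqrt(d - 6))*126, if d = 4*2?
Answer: 20160*sqrt(2) ≈ 28511.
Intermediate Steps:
d = 8
(160*sqrt(d - 6))*126 = (160*sqrt(8 - 6))*126 = (160*sqrt(2))*126 = 20160*sqrt(2)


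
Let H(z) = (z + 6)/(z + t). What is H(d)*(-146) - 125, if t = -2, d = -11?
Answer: -2355/13 ≈ -181.15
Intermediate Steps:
H(z) = (6 + z)/(-2 + z) (H(z) = (z + 6)/(z - 2) = (6 + z)/(-2 + z))
H(d)*(-146) - 125 = ((6 - 11)/(-2 - 11))*(-146) - 125 = (-5/(-13))*(-146) - 125 = -1/13*(-5)*(-146) - 125 = (5/13)*(-146) - 125 = -730/13 - 125 = -2355/13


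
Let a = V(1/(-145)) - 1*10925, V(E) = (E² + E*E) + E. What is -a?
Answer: 229698268/21025 ≈ 10925.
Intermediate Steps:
V(E) = E + 2*E² (V(E) = (E² + E²) + E = 2*E² + E = E + 2*E²)
a = -229698268/21025 (a = (1 + 2/(-145))/(-145) - 1*10925 = -(1 + 2*(-1/145))/145 - 10925 = -(1 - 2/145)/145 - 10925 = -1/145*143/145 - 10925 = -143/21025 - 10925 = -229698268/21025 ≈ -10925.)
-a = -1*(-229698268/21025) = 229698268/21025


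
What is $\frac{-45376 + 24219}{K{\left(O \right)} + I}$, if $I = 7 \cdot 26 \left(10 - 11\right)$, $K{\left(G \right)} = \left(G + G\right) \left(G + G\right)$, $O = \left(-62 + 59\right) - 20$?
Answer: $- \frac{21157}{1934} \approx -10.939$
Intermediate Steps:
$O = -23$ ($O = -3 - 20 = -23$)
$K{\left(G \right)} = 4 G^{2}$ ($K{\left(G \right)} = 2 G 2 G = 4 G^{2}$)
$I = -182$ ($I = 182 \left(10 - 11\right) = 182 \left(-1\right) = -182$)
$\frac{-45376 + 24219}{K{\left(O \right)} + I} = \frac{-45376 + 24219}{4 \left(-23\right)^{2} - 182} = - \frac{21157}{4 \cdot 529 - 182} = - \frac{21157}{2116 - 182} = - \frac{21157}{1934}$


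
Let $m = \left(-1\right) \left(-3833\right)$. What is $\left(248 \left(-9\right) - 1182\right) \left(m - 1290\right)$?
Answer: $-8681802$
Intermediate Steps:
$m = 3833$
$\left(248 \left(-9\right) - 1182\right) \left(m - 1290\right) = \left(248 \left(-9\right) - 1182\right) \left(3833 - 1290\right) = \left(-2232 - 1182\right) 2543 = \left(-3414\right) 2543 = -8681802$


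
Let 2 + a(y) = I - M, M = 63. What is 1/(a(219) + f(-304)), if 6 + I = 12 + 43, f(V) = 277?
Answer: 1/261 ≈ 0.0038314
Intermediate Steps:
I = 49 (I = -6 + (12 + 43) = -6 + 55 = 49)
a(y) = -16 (a(y) = -2 + (49 - 1*63) = -2 + (49 - 63) = -2 - 14 = -16)
1/(a(219) + f(-304)) = 1/(-16 + 277) = 1/261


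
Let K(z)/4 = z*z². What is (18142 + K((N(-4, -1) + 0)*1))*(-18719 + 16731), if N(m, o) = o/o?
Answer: -36074248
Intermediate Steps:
N(m, o) = 1
K(z) = 4*z³ (K(z) = 4*(z*z²) = 4*z³)
(18142 + K((N(-4, -1) + 0)*1))*(-18719 + 16731) = (18142 + 4*((1 + 0)*1)³)*(-18719 + 16731) = (18142 + 4*(1*1)³)*(-1988) = (18142 + 4*1³)*(-1988) = (18142 + 4*1)*(-1988) = (18142 + 4)*(-1988) = 18146*(-1988) = -36074248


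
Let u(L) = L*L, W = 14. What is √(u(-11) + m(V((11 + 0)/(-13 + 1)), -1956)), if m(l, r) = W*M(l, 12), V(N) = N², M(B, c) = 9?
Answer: √247 ≈ 15.716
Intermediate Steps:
u(L) = L²
m(l, r) = 126 (m(l, r) = 14*9 = 126)
√(u(-11) + m(V((11 + 0)/(-13 + 1)), -1956)) = √((-11)² + 126) = √(121 + 126) = √247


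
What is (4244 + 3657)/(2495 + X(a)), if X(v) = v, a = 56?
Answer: 7901/2551 ≈ 3.0972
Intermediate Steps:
(4244 + 3657)/(2495 + X(a)) = (4244 + 3657)/(2495 + 56) = 7901/2551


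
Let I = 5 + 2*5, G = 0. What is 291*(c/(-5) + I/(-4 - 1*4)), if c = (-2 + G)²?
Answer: -31137/40 ≈ -778.42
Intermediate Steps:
I = 15 (I = 5 + 10 = 15)
c = 4 (c = (-2 + 0)² = (-2)² = 4)
291*(c/(-5) + I/(-4 - 1*4)) = 291*(4/(-5) + 15/(-4 - 1*4)) = 291*(4*(-⅕) + 15/(-4 - 4)) = 291*(-⅘ + 15/(-8)) = 291*(-⅘ + 15*(-⅛)) = 291*(-⅘ - 15/8) = 291*(-107/40) = -31137/40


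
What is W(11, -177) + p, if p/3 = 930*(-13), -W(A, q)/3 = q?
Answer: -35739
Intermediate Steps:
W(A, q) = -3*q
p = -36270 (p = 3*(930*(-13)) = 3*(-12090) = -36270)
W(11, -177) + p = -3*(-177) - 36270 = 531 - 36270 = -35739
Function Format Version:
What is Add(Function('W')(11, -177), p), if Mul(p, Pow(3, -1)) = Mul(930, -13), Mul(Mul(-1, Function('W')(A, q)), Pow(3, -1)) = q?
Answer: -35739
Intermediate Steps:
Function('W')(A, q) = Mul(-3, q)
p = -36270 (p = Mul(3, Mul(930, -13)) = Mul(3, -12090) = -36270)
Add(Function('W')(11, -177), p) = Add(Mul(-3, -177), -36270) = Add(531, -36270) = -35739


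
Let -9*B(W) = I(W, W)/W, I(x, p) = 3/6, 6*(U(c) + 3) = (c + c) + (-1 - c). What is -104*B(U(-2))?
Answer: -104/63 ≈ -1.6508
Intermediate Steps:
U(c) = -19/6 + c/6 (U(c) = -3 + ((c + c) + (-1 - c))/6 = -3 + (2*c + (-1 - c))/6 = -3 + (-1 + c)/6 = -3 + (-⅙ + c/6) = -19/6 + c/6)
I(x, p) = ½ (I(x, p) = 3*(⅙) = ½)
B(W) = -1/(18*W)
-104*B(U(-2)) = -(-52)/(9*(-19/6 + (⅙)*(-2))) = -(-52)/(9*(-19/6 - ⅓)) = -(-52)/(9*(-7/2)) = -(-52)*(-2)/(9*7) = -104*1/63 = -104/63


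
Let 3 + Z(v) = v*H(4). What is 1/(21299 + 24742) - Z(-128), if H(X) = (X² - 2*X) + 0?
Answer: 47284108/46041 ≈ 1027.0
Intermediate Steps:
H(X) = X² - 2*X
Z(v) = -3 + 8*v (Z(v) = -3 + v*(4*(-2 + 4)) = -3 + v*(4*2) = -3 + v*8 = -3 + 8*v)
1/(21299 + 24742) - Z(-128) = 1/(21299 + 24742) - (-3 + 8*(-128)) = 1/46041 - (-3 - 1024) = 1/46041 - 1*(-1027) = 1/46041 + 1027 = 47284108/46041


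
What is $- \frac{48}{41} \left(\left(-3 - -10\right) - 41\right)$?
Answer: $\frac{1632}{41} \approx 39.805$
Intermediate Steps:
$- \frac{48}{41} \left(\left(-3 - -10\right) - 41\right) = \left(-48\right) \frac{1}{41} \left(\left(-3 + 10\right) - 41\right) = - \frac{48 \left(7 - 41\right)}{41} = \left(- \frac{48}{41}\right) \left(-34\right) = \frac{1632}{41}$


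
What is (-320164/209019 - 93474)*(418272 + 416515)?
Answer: -16310203783407790/209019 ≈ -7.8032e+10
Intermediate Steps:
(-320164/209019 - 93474)*(418272 + 416515) = (-320164*1/209019 - 93474)*834787 = (-320164/209019 - 93474)*834787 = -19538162170/209019*834787 = -16310203783407790/209019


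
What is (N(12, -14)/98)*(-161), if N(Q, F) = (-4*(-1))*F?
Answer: 92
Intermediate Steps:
N(Q, F) = 4*F
(N(12, -14)/98)*(-161) = ((4*(-14))/98)*(-161) = -56*1/98*(-161) = -4/7*(-161) = 92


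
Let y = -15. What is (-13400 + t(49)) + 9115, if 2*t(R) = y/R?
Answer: -419945/98 ≈ -4285.2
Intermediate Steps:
t(R) = -15/(2*R) (t(R) = (-15/R)/2 = -15/(2*R))
(-13400 + t(49)) + 9115 = (-13400 - 15/2/49) + 9115 = (-13400 - 15/2*1/49) + 9115 = (-13400 - 15/98) + 9115 = -1313215/98 + 9115 = -419945/98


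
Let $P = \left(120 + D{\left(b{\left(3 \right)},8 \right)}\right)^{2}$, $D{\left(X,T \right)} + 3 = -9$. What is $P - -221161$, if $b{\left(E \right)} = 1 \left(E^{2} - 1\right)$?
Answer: $232825$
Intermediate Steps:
$b{\left(E \right)} = -1 + E^{2}$ ($b{\left(E \right)} = 1 \left(-1 + E^{2}\right) = -1 + E^{2}$)
$D{\left(X,T \right)} = -12$ ($D{\left(X,T \right)} = -3 - 9 = -12$)
$P = 11664$ ($P = \left(120 - 12\right)^{2} = 108^{2} = 11664$)
$P - -221161 = 11664 - -221161 = 11664 + 221161 = 232825$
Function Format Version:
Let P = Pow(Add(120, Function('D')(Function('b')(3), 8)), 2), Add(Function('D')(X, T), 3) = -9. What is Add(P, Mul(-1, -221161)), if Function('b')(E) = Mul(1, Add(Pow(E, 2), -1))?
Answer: 232825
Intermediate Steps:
Function('b')(E) = Add(-1, Pow(E, 2)) (Function('b')(E) = Mul(1, Add(-1, Pow(E, 2))) = Add(-1, Pow(E, 2)))
Function('D')(X, T) = -12 (Function('D')(X, T) = Add(-3, -9) = -12)
P = 11664 (P = Pow(Add(120, -12), 2) = Pow(108, 2) = 11664)
Add(P, Mul(-1, -221161)) = Add(11664, Mul(-1, -221161)) = Add(11664, 221161) = 232825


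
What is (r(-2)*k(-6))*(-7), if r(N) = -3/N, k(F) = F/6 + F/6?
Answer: 21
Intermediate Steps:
k(F) = F/3 (k(F) = F*(⅙) + F*(⅙) = F/6 + F/6 = F/3)
(r(-2)*k(-6))*(-7) = ((-3/(-2))*((⅓)*(-6)))*(-7) = (-3*(-½)*(-2))*(-7) = ((3/2)*(-2))*(-7) = -3*(-7) = 21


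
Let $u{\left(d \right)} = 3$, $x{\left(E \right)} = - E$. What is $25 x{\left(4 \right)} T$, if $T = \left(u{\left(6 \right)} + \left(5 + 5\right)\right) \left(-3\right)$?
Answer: $3900$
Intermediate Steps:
$T = -39$ ($T = \left(3 + \left(5 + 5\right)\right) \left(-3\right) = \left(3 + 10\right) \left(-3\right) = 13 \left(-3\right) = -39$)
$25 x{\left(4 \right)} T = 25 \left(\left(-1\right) 4\right) \left(-39\right) = 25 \left(-4\right) \left(-39\right) = \left(-100\right) \left(-39\right) = 3900$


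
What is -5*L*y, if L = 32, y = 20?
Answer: -3200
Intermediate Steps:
-5*L*y = -160*20 = -5*640 = -3200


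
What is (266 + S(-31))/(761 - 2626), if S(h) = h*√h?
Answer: -266/1865 + 31*I*√31/1865 ≈ -0.14263 + 0.092547*I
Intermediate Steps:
S(h) = h^(3/2)
(266 + S(-31))/(761 - 2626) = (266 + (-31)^(3/2))/(761 - 2626) = (266 - 31*I*√31)/(-1865) = (266 - 31*I*√31)*(-1/1865) = -266/1865 + 31*I*√31/1865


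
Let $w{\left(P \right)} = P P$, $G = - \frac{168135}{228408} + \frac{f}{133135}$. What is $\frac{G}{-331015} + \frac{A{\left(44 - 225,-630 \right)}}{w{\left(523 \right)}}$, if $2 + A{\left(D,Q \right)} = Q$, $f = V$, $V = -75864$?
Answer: $- \frac{2116921995285411509}{917768929854260906600} \approx -0.0023066$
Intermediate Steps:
$f = -75864$
$G = - \frac{13237532579}{10136366360}$ ($G = - \frac{168135}{228408} - \frac{75864}{133135} = \left(-168135\right) \frac{1}{228408} - \frac{75864}{133135} = - \frac{56045}{76136} - \frac{75864}{133135} = - \frac{13237532579}{10136366360} \approx -1.3059$)
$A{\left(D,Q \right)} = -2 + Q$
$w{\left(P \right)} = P^{2}$
$\frac{G}{-331015} + \frac{A{\left(44 - 225,-630 \right)}}{w{\left(523 \right)}} = - \frac{13237532579}{10136366360 \left(-331015\right)} + \frac{-2 - 630}{523^{2}} = \left(- \frac{13237532579}{10136366360}\right) \left(- \frac{1}{331015}\right) - \frac{632}{273529} = \frac{13237532579}{3355289310655400} - \frac{632}{273529} = - \frac{2116921995285411509}{917768929854260906600}$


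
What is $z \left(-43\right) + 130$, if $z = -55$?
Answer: $2495$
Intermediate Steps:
$z \left(-43\right) + 130 = \left(-55\right) \left(-43\right) + 130 = 2365 + 130 = 2495$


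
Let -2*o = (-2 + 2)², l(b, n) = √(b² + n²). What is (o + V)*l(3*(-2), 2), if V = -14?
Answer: -28*√10 ≈ -88.544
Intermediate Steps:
o = 0 (o = -(-2 + 2)²/2 = -½*0² = -½*0 = 0)
(o + V)*l(3*(-2), 2) = (0 - 14)*√((3*(-2))² + 2²) = -14*√((-6)² + 4) = -14*√(36 + 4) = -28*√10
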